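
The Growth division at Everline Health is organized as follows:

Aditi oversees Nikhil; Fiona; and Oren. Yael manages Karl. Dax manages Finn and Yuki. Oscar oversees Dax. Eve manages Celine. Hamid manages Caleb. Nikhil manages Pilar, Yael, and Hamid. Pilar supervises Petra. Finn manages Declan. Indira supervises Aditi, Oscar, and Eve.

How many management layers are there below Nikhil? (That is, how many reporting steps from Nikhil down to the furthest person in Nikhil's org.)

The longest chain under Nikhil runs Nikhil → Hamid → Caleb, which is 2 levels below Nikhil.

2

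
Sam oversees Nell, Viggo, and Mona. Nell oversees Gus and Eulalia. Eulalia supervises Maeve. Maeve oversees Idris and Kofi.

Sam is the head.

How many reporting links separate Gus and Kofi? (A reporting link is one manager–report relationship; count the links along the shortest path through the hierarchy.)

4

Gus is 1 level below Nell, and Kofi is 3 levels below Nell (their lowest common manager). The shortest path runs up from Gus to Nell and back down to Kofi: 1 + 3 = 4 links.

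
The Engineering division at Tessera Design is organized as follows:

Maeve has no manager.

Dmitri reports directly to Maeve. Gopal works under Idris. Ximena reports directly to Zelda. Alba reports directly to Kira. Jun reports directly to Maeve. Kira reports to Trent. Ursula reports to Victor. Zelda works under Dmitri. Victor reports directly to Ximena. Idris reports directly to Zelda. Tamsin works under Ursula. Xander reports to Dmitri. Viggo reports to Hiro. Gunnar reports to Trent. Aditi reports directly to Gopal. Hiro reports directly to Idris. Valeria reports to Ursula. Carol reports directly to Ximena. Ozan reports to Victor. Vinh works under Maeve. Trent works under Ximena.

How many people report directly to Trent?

2

Trent directly manages Gunnar, Kira. That is 2 direct reports.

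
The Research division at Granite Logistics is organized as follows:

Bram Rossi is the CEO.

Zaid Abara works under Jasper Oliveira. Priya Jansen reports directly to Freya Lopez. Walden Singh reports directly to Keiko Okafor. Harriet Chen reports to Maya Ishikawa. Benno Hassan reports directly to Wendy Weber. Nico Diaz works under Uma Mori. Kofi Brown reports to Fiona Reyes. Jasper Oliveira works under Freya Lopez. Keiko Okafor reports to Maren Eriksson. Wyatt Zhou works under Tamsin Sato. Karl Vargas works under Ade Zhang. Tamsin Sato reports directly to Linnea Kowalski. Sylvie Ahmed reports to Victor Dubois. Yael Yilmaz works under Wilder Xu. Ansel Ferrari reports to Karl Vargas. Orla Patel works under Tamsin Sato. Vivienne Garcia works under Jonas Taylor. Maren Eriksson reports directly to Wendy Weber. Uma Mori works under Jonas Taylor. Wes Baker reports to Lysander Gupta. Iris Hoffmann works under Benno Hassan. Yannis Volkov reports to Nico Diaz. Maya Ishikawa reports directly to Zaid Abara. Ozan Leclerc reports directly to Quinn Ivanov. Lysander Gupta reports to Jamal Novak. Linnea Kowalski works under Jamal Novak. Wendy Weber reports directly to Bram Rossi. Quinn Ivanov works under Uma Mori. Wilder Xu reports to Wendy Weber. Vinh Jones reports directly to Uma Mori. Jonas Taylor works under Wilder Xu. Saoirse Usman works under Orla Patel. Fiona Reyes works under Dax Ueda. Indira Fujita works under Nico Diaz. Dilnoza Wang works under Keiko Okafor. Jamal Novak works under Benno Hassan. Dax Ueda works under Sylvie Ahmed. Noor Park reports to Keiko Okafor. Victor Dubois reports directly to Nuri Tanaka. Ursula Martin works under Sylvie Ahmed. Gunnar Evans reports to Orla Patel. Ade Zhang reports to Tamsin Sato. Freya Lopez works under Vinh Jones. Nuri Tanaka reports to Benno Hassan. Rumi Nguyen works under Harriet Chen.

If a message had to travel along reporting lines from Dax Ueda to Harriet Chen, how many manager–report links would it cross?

Dax Ueda is 5 levels below Wendy Weber, and Harriet Chen is 9 levels below Wendy Weber (their lowest common manager). The shortest path runs up from Dax Ueda to Wendy Weber and back down to Harriet Chen: 5 + 9 = 14 links.

14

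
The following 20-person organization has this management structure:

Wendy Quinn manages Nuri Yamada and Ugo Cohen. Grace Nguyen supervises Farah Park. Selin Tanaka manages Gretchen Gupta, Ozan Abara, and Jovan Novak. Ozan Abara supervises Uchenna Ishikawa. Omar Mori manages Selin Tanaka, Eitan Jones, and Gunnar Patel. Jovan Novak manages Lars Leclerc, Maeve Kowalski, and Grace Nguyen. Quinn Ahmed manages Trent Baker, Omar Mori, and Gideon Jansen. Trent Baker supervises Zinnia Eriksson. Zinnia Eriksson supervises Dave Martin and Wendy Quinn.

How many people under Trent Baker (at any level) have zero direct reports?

The people in Trent Baker's organization with no one reporting to them are Ugo Cohen, Nuri Yamada, Dave Martin. That is 3.

3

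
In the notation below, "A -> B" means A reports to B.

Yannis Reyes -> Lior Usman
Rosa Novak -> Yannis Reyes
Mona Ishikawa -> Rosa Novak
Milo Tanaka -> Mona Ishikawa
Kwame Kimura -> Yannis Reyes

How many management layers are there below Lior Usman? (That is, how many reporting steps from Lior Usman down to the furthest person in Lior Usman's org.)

The longest chain under Lior Usman runs Lior Usman → Yannis Reyes → Rosa Novak → Mona Ishikawa → Milo Tanaka, which is 4 levels below Lior Usman.

4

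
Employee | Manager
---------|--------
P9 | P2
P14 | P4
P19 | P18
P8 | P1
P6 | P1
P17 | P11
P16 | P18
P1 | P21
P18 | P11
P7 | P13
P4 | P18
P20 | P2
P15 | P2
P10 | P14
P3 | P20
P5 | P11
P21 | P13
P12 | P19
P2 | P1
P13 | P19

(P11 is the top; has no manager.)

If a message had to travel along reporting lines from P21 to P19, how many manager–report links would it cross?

2

P21 is in P19's organization: the chain from P21 up to P19 is P21 → P13 → P19, which is 2 links.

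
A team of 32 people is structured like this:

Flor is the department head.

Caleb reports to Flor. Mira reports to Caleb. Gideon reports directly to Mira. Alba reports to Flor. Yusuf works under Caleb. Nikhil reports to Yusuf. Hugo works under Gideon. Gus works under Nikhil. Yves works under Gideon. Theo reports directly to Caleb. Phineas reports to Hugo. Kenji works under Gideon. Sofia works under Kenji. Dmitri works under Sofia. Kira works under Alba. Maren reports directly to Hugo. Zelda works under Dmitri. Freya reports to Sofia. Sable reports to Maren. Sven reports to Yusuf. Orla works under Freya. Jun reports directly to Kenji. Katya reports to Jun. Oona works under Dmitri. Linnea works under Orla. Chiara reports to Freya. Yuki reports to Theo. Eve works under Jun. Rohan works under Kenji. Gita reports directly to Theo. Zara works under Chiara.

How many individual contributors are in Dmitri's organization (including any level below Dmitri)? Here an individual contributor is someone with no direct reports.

2

The people in Dmitri's organization with no one reporting to them are Oona, Zelda. That is 2.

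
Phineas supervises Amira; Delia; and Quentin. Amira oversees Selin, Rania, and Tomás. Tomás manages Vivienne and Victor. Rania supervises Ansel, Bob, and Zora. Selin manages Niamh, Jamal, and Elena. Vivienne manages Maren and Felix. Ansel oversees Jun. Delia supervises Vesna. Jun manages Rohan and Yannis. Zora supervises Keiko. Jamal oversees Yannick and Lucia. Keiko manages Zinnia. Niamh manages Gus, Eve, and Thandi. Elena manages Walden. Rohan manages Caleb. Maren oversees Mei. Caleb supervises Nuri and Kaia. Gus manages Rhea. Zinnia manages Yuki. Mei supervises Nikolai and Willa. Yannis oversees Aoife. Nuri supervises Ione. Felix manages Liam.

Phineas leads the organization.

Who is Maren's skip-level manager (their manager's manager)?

Tomás

Maren reports to Vivienne, and Vivienne reports to Tomás. So Maren's skip-level manager is Tomás.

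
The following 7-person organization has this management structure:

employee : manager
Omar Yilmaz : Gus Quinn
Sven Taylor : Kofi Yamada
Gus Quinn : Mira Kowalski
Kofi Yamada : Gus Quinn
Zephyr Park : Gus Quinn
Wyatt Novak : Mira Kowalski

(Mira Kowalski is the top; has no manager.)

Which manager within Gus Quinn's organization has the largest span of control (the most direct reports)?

Gus Quinn

Direct-report counts within Gus Quinn's organization: Gus Quinn has 3; Kofi Yamada has 1. The largest is 3, held by Gus Quinn.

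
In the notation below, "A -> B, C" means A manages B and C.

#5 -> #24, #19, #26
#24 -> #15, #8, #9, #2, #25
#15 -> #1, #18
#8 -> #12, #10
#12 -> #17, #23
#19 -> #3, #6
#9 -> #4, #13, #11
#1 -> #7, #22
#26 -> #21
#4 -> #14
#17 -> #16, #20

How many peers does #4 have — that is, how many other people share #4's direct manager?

2

#4 reports to #9. #9's other direct reports are #13, #11 — 2 peers.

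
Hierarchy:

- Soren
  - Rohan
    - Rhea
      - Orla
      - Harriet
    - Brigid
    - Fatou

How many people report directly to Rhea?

2

Rhea directly manages Orla, Harriet. That is 2 direct reports.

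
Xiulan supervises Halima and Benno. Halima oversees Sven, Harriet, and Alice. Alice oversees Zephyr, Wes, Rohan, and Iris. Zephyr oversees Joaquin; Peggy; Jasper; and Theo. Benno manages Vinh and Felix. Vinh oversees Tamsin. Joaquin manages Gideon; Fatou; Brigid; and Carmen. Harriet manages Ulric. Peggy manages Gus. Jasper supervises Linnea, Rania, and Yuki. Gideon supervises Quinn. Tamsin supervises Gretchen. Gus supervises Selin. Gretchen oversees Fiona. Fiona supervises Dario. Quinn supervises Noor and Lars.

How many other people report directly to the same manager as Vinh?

Vinh reports to Benno. Benno's other direct reports are Felix — 1 peer.

1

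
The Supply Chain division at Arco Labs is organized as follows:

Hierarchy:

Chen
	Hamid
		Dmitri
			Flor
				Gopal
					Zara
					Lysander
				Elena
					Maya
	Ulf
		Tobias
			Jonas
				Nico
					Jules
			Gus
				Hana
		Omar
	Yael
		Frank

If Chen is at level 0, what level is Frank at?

2

Chain from Frank up to Chen: Frank → Yael → Chen. That is 2 steps up, so Frank is 2 levels below Chen.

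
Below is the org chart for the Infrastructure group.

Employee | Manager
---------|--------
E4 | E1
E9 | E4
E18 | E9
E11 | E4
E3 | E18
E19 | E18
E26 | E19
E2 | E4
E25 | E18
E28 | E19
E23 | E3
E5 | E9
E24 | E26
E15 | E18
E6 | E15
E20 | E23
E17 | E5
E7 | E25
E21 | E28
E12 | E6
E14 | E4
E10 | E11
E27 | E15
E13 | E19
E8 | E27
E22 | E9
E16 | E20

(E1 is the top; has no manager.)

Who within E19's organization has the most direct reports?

Direct-report counts within E19's organization: E19 has 3; E28 has 1; E26 has 1. The largest is 3, held by E19.

E19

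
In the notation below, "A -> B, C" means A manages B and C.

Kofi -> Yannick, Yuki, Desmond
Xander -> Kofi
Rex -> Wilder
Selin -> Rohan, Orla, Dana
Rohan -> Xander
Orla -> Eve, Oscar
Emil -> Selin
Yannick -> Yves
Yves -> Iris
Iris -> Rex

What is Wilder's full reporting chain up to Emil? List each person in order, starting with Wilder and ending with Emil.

Wilder -> Rex -> Iris -> Yves -> Yannick -> Kofi -> Xander -> Rohan -> Selin -> Emil

Wilder reports to Rex. Rex reports to Iris. Iris reports to Yves. Yves reports to Yannick. Yannick reports to Kofi. Kofi reports to Xander. Xander reports to Rohan. Rohan reports to Selin. Selin reports to Emil. Emil is at the top.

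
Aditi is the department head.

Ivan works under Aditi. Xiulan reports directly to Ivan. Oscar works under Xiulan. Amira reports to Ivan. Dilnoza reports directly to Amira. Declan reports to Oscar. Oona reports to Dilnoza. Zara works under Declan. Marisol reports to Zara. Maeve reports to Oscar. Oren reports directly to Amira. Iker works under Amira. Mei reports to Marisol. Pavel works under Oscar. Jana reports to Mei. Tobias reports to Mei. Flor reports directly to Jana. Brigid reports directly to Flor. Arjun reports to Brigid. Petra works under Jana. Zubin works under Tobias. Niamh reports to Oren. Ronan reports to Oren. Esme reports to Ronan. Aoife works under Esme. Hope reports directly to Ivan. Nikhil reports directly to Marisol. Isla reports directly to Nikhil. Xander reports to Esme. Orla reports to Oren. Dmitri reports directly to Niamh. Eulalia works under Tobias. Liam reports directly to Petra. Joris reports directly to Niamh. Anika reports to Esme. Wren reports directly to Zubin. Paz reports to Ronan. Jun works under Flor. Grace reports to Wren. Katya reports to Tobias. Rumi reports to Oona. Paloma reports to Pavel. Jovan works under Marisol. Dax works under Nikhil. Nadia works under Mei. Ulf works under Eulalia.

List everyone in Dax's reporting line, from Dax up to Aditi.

Dax -> Nikhil -> Marisol -> Zara -> Declan -> Oscar -> Xiulan -> Ivan -> Aditi

Dax reports to Nikhil. Nikhil reports to Marisol. Marisol reports to Zara. Zara reports to Declan. Declan reports to Oscar. Oscar reports to Xiulan. Xiulan reports to Ivan. Ivan reports to Aditi. Aditi is at the top.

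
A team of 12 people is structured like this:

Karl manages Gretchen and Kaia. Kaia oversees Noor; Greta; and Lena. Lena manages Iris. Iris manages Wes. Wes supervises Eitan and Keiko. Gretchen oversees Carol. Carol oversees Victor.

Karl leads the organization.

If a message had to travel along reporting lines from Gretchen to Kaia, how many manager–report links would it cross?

2

Gretchen is 1 level below Karl, and Kaia is 1 level below Karl (their lowest common manager). The shortest path runs up from Gretchen to Karl and back down to Kaia: 1 + 1 = 2 links.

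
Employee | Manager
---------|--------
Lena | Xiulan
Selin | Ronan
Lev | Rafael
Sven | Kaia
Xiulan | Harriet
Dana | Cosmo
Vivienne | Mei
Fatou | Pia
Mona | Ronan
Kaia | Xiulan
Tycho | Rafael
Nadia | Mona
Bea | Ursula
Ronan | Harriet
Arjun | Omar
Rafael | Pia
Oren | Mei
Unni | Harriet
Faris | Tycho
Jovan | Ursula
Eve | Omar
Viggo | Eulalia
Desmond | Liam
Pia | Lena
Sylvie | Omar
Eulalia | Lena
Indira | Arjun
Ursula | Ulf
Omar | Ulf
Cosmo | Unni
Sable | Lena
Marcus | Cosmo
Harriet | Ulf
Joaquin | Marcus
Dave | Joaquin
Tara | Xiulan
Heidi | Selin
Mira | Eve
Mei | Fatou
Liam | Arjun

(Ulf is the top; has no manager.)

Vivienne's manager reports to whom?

Fatou

Vivienne reports to Mei, and Mei reports to Fatou. So Vivienne's skip-level manager is Fatou.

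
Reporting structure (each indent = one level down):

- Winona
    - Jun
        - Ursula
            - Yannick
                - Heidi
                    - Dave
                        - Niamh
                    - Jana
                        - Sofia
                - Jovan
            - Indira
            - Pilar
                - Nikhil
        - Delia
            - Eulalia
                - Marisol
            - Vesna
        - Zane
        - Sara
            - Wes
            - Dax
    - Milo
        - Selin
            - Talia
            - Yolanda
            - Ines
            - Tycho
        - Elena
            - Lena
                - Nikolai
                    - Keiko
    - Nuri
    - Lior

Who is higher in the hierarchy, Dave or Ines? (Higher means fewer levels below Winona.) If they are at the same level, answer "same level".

Ines

Dave is 5 levels below Winona; Ines is 3. Ines is higher.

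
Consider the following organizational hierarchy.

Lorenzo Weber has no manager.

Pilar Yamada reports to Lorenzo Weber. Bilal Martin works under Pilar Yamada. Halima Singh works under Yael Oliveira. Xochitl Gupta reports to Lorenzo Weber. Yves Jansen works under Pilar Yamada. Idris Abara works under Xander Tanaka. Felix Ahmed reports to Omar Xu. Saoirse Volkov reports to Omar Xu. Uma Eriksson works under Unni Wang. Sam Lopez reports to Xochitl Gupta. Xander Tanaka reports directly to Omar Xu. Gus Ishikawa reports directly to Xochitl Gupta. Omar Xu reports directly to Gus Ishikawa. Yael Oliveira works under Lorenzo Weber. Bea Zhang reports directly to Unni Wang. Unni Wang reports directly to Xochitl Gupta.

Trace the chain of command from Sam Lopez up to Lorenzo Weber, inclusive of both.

Sam Lopez -> Xochitl Gupta -> Lorenzo Weber

Sam Lopez reports to Xochitl Gupta. Xochitl Gupta reports to Lorenzo Weber. Lorenzo Weber is at the top.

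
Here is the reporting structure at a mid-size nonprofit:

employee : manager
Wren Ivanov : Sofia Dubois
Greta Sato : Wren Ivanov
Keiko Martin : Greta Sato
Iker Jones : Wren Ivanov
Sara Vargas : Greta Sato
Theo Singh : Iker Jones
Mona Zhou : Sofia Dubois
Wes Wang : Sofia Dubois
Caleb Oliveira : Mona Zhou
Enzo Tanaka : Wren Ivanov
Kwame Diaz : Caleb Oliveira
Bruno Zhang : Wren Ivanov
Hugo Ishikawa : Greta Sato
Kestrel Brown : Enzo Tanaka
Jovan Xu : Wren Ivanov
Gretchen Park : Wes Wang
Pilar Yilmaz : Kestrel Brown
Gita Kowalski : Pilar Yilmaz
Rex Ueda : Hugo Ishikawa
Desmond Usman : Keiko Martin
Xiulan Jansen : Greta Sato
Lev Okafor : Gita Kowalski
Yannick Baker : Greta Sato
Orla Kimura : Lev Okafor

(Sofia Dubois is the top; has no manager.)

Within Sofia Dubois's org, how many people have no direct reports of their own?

11

The people in Sofia Dubois's organization with no one reporting to them are Gretchen Park, Kwame Diaz, Jovan Xu, Bruno Zhang, Orla Kimura, Theo Singh, Yannick Baker, Xiulan Jansen, Rex Ueda, Sara Vargas, Desmond Usman. That is 11.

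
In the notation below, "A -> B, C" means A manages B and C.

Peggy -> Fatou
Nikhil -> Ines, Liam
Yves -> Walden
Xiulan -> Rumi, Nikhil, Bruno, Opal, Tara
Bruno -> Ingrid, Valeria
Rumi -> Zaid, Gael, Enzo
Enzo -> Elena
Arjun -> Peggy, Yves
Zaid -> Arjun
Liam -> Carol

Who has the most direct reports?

Direct-report counts: Xiulan has 5; Bruno has 2; Nikhil has 2; Liam has 1; Rumi has 3; Enzo has 1; Zaid has 1; Arjun has 2; Yves has 1; Peggy has 1. The largest is 5, held by Xiulan.

Xiulan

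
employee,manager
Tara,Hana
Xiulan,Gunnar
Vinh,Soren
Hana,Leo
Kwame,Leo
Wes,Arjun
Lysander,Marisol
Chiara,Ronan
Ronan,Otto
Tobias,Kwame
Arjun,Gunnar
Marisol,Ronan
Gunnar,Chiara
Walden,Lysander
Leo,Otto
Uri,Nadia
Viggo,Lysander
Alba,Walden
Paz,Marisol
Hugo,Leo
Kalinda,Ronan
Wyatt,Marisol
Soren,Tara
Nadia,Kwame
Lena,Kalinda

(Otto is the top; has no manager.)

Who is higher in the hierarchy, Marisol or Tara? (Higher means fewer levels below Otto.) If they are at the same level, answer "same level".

Marisol is 2 levels below Otto; Tara is 3. Marisol is higher.

Marisol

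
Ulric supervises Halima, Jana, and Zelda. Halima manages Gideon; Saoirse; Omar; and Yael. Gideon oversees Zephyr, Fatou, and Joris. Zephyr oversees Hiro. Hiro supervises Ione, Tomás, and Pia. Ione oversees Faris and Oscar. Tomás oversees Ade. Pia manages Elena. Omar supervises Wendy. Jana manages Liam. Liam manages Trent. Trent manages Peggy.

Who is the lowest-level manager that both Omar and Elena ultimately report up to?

Halima

Omar's chain of managers is Halima, Ulric. Elena's chain of managers is Pia, Hiro, Zephyr, Gideon, Halima, Ulric. The first manager that appears in both chains is Halima.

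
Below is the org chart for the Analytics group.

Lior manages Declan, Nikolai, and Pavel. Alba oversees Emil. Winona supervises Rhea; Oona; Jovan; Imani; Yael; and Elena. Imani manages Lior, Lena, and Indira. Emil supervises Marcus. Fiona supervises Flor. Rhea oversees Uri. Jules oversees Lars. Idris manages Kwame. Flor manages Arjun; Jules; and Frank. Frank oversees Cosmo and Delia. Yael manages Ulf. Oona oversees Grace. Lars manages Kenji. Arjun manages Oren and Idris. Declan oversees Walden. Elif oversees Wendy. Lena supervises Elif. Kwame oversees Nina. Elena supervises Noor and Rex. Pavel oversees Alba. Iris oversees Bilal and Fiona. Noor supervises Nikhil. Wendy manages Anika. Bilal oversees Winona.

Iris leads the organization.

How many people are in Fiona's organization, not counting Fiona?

12

Fiona directly manages Flor. Under Flor: Frank, Delia, Cosmo, Jules, Lars, Kenji, Arjun, Idris, Kwame, Nina, Oren (11). That's 12 in total.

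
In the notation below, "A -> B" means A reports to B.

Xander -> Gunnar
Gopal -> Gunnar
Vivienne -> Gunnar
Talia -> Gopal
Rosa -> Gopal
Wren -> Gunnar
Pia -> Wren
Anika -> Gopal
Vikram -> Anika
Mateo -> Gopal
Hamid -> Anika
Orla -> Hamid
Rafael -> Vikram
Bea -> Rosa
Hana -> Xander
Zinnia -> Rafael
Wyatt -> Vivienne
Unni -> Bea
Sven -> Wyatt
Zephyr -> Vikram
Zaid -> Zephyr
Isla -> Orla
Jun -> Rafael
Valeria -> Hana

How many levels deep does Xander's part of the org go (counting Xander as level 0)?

2

The longest chain under Xander runs Xander → Hana → Valeria, which is 2 levels below Xander.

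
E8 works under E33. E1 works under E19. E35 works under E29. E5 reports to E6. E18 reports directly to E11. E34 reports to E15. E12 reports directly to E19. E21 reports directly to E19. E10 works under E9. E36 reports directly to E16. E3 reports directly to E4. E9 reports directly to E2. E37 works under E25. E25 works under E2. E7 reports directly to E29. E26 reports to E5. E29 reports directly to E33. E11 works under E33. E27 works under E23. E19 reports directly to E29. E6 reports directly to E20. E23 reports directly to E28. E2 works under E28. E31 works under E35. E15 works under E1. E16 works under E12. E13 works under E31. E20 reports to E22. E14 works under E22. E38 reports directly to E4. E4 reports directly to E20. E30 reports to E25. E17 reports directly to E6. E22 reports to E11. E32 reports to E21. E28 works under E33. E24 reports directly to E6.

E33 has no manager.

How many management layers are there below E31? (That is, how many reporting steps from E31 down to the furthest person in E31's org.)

1

The longest chain under E31 runs E31 → E13, which is 1 level below E31.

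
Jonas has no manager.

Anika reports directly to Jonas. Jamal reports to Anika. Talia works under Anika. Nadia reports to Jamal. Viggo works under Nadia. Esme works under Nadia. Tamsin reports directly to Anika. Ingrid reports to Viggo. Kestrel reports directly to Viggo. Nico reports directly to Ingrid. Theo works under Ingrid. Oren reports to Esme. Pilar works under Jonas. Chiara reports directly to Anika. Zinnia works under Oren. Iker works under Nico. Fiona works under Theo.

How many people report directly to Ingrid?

Ingrid directly manages Nico, Theo. That is 2 direct reports.

2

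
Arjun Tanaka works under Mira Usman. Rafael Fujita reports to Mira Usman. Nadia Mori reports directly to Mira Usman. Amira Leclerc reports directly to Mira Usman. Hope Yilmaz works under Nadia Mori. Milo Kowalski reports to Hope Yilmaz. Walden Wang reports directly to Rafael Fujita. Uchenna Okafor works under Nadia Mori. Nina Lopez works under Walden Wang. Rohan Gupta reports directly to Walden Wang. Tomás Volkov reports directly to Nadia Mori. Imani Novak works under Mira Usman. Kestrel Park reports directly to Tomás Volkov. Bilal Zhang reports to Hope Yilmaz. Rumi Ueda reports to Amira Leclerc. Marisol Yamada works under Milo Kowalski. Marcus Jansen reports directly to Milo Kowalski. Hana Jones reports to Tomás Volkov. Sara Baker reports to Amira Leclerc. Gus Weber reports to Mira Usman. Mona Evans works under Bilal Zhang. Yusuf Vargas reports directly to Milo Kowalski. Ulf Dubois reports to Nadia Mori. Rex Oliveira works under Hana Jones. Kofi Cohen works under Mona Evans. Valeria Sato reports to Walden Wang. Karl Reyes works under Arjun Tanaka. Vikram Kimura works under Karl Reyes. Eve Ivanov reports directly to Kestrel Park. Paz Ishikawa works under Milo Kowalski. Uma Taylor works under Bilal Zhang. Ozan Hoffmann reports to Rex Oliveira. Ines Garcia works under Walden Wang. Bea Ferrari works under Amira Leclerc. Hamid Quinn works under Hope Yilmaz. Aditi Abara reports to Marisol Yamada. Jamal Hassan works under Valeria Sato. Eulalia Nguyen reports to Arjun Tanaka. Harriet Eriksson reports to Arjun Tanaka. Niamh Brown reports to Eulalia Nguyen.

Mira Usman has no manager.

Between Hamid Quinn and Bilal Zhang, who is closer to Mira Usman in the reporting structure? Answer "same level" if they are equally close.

Both Hamid Quinn and Bilal Zhang are 3 levels below Mira Usman.

same level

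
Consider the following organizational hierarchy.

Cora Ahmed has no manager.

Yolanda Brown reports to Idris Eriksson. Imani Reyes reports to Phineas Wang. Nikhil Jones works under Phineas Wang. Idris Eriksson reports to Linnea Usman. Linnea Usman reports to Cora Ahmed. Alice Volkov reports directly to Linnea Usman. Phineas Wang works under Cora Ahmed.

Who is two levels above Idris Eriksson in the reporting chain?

Idris Eriksson reports to Linnea Usman, and Linnea Usman reports to Cora Ahmed. So Idris Eriksson's skip-level manager is Cora Ahmed.

Cora Ahmed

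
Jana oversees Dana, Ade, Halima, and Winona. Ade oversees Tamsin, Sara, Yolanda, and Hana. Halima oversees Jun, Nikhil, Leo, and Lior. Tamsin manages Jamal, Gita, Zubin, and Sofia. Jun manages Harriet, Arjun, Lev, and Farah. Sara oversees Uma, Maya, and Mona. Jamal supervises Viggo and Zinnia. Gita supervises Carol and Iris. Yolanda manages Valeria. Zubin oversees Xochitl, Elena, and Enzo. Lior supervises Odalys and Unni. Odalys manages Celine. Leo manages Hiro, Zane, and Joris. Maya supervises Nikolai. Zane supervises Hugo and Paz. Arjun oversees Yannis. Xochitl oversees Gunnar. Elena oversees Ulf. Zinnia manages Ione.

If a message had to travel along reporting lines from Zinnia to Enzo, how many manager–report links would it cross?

4

Zinnia is 2 levels below Tamsin, and Enzo is 2 levels below Tamsin (their lowest common manager). The shortest path runs up from Zinnia to Tamsin and back down to Enzo: 2 + 2 = 4 links.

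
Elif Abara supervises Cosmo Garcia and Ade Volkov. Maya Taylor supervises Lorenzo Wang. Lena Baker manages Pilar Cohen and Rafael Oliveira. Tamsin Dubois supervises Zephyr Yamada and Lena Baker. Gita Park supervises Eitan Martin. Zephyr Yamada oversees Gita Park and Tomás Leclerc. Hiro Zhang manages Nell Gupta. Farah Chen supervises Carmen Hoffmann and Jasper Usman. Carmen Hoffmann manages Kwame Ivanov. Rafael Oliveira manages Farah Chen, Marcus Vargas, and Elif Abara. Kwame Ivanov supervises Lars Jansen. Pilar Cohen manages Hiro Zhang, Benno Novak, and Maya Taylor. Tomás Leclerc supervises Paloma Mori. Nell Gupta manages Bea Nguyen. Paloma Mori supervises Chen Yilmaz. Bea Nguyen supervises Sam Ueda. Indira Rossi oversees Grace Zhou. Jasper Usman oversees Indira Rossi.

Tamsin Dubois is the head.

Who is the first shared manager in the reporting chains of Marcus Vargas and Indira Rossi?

Marcus Vargas's chain of managers is Rafael Oliveira, Lena Baker, Tamsin Dubois. Indira Rossi's chain of managers is Jasper Usman, Farah Chen, Rafael Oliveira, Lena Baker, Tamsin Dubois. The first manager that appears in both chains is Rafael Oliveira.

Rafael Oliveira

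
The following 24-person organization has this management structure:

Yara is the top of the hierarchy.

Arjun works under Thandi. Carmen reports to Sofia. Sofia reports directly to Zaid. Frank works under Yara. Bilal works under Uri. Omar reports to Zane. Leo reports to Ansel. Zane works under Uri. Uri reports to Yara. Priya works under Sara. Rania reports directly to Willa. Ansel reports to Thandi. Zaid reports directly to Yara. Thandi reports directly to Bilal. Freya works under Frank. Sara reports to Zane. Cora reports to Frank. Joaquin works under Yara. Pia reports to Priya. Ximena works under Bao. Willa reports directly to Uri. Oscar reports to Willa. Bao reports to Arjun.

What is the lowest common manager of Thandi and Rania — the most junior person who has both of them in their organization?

Uri

Thandi's chain of managers is Bilal, Uri, Yara. Rania's chain of managers is Willa, Uri, Yara. The first manager that appears in both chains is Uri.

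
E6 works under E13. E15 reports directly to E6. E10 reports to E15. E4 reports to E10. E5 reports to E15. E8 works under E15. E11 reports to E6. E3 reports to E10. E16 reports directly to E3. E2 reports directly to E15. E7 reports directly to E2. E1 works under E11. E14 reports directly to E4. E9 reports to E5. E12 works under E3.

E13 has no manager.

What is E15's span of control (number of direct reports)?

4

E15 directly manages E10, E5, E8, E2. That is 4 direct reports.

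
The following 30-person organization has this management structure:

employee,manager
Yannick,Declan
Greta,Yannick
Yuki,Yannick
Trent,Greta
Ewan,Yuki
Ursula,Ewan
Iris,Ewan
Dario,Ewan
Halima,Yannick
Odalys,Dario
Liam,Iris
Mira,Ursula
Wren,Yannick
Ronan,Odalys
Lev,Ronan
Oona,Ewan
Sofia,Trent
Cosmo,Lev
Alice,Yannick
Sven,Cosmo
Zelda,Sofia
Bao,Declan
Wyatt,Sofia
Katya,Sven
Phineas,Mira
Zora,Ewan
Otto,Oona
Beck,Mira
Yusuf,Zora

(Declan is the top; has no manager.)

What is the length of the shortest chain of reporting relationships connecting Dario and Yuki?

Dario is in Yuki's organization: the chain from Dario up to Yuki is Dario → Ewan → Yuki, which is 2 links.

2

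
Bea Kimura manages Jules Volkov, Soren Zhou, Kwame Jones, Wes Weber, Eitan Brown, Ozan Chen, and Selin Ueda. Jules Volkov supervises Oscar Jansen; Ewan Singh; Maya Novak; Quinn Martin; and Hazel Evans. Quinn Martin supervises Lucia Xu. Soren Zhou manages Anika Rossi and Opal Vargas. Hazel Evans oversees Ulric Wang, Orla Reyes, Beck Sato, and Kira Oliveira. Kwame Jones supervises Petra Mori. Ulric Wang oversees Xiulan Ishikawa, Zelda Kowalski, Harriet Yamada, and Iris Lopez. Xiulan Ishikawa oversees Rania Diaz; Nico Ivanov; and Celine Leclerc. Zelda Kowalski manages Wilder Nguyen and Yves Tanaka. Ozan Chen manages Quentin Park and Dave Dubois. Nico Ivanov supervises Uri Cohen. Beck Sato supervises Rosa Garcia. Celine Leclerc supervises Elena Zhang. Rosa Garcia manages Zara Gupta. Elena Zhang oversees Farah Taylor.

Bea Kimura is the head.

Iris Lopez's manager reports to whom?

Hazel Evans

Iris Lopez reports to Ulric Wang, and Ulric Wang reports to Hazel Evans. So Iris Lopez's skip-level manager is Hazel Evans.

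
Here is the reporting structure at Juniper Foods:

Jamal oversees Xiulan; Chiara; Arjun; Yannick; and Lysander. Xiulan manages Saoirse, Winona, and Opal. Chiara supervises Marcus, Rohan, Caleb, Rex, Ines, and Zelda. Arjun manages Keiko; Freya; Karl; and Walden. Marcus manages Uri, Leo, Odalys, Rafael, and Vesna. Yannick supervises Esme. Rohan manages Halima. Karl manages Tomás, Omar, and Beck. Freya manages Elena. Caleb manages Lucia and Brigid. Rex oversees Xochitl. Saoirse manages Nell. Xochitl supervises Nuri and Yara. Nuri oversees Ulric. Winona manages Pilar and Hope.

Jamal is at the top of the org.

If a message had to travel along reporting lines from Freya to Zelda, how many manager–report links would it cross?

4

Freya is 2 levels below Jamal, and Zelda is 2 levels below Jamal (their lowest common manager). The shortest path runs up from Freya to Jamal and back down to Zelda: 2 + 2 = 4 links.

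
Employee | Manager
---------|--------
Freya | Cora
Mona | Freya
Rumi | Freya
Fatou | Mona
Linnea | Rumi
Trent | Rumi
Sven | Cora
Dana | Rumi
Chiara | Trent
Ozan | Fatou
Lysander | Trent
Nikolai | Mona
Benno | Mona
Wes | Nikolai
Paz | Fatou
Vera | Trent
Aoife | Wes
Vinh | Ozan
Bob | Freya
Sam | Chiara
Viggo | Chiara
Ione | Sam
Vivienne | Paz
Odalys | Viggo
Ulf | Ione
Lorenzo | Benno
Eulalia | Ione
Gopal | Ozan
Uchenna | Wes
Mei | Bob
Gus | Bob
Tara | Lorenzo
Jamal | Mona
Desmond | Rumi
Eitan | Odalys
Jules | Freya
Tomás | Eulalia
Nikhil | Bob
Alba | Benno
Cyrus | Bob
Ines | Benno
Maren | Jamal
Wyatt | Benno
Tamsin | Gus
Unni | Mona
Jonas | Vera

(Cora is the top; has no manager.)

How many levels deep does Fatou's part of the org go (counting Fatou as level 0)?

The longest chain under Fatou runs Fatou → Paz → Vivienne, which is 2 levels below Fatou.

2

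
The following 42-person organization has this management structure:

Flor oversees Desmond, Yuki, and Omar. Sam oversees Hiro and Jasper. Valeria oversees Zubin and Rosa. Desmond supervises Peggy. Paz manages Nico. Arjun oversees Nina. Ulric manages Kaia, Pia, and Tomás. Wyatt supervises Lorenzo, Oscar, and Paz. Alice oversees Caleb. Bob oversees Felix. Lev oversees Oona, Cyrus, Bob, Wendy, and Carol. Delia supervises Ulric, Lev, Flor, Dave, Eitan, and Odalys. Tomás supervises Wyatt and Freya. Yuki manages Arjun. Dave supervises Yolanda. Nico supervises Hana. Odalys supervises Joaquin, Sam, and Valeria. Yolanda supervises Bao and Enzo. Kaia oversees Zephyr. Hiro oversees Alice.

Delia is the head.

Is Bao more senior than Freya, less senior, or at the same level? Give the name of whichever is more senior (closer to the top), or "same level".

same level

Both Bao and Freya are 3 levels below Delia.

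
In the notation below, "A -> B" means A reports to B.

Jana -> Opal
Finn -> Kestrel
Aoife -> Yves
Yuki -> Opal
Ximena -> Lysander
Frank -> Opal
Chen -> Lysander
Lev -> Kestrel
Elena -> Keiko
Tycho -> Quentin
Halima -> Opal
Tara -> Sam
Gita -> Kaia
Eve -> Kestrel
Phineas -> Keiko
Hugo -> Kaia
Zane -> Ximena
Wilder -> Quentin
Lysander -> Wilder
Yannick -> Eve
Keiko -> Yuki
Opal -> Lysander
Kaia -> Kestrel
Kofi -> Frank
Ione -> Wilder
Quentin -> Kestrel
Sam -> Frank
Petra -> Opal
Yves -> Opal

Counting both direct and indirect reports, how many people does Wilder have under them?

19

Wilder directly manages Lysander, Ione. Under Lysander: Ximena, Zane, Chen, Opal, Yuki, Keiko, Elena, Phineas, Yves, Aoife, Jana, Petra, Frank, Sam, Tara, Kofi, Halima (17). Ione has no reports. So Wilder's organization is 2 direct reports plus everyone under them: 18 + 1 = 19.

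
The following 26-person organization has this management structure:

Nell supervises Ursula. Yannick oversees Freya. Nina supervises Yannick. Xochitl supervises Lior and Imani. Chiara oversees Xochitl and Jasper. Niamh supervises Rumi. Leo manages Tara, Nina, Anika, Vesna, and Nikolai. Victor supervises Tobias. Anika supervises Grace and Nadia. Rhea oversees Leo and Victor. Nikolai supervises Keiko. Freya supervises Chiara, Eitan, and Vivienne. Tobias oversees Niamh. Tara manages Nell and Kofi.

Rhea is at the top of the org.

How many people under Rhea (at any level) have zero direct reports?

12

The people in Rhea's organization with no one reporting to them are Rumi, Keiko, Vesna, Nadia, Grace, Vivienne, Eitan, Jasper, Imani, Lior, Ursula, Kofi. That is 12.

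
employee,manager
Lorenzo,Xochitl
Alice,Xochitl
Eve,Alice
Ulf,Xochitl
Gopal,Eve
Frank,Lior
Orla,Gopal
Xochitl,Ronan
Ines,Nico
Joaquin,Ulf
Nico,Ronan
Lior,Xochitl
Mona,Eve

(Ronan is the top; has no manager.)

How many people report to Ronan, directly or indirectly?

13

Ronan directly manages Xochitl, Nico. Under Xochitl: Alice, Eve, Mona, Gopal, Orla, Lior, Frank, Lorenzo, Ulf, Joaquin (10). Under Nico: Ines (1). So Ronan's organization is 2 direct reports plus everyone under them: 11 + 2 = 13.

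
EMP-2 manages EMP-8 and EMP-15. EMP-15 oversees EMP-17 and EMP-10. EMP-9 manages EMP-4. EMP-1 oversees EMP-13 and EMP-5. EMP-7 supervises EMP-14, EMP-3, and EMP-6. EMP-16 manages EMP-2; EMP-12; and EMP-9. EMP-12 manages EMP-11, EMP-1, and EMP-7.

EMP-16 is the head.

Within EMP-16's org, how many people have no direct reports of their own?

10

The people in EMP-16's organization with no one reporting to them are EMP-4, EMP-10, EMP-17, EMP-8, EMP-11, EMP-13, EMP-5, EMP-14, EMP-3, EMP-6. That is 10.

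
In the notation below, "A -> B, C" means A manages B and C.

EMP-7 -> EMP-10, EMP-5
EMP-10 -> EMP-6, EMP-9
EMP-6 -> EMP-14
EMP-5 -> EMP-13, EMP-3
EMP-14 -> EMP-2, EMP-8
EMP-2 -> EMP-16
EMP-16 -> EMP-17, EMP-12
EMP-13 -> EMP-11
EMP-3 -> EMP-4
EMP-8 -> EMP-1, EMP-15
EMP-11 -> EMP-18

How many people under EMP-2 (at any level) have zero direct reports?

The people in EMP-2's organization with no one reporting to them are EMP-12, EMP-17. That is 2.

2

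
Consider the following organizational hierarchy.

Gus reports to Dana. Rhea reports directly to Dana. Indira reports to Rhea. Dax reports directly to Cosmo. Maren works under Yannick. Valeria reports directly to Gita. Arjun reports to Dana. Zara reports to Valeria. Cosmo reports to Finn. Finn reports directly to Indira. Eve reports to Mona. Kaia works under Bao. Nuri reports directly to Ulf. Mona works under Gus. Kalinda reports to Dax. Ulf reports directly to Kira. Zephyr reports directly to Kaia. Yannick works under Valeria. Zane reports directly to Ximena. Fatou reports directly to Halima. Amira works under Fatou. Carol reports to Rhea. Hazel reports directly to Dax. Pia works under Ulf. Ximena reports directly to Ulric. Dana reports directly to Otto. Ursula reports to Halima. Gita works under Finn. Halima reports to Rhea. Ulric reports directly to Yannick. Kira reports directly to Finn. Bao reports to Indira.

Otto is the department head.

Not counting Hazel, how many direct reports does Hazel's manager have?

1

Hazel reports to Dax. Dax's other direct reports are Kalinda — 1 peer.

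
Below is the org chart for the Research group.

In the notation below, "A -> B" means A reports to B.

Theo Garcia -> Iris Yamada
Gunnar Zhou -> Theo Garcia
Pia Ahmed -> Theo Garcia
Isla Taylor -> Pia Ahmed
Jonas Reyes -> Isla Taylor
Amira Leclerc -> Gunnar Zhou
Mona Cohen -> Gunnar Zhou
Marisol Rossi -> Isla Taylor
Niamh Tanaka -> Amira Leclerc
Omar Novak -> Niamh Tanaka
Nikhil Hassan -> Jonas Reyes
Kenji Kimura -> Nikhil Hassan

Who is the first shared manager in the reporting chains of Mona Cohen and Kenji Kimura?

Mona Cohen's chain of managers is Gunnar Zhou, Theo Garcia, Iris Yamada. Kenji Kimura's chain of managers is Nikhil Hassan, Jonas Reyes, Isla Taylor, Pia Ahmed, Theo Garcia, Iris Yamada. The first manager that appears in both chains is Theo Garcia.

Theo Garcia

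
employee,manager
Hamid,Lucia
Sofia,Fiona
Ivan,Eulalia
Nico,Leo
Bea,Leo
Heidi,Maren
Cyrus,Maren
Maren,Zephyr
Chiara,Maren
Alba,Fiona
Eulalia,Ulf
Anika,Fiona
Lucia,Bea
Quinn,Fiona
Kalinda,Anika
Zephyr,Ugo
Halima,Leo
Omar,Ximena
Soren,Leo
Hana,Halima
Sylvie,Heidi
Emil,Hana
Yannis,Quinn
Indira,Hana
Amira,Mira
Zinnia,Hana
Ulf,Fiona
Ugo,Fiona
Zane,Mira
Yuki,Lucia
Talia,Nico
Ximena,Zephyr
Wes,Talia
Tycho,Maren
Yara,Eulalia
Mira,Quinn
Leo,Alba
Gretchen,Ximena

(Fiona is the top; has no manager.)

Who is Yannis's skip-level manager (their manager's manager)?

Yannis reports to Quinn, and Quinn reports to Fiona. So Yannis's skip-level manager is Fiona.

Fiona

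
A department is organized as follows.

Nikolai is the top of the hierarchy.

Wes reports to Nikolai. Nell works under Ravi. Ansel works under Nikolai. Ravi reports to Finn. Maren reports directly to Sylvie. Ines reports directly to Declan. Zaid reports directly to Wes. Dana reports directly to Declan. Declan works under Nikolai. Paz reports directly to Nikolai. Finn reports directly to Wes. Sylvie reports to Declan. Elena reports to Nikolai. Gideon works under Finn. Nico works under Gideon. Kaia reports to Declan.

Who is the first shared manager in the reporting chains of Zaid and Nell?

Wes

Zaid's chain of managers is Wes, Nikolai. Nell's chain of managers is Ravi, Finn, Wes, Nikolai. The first manager that appears in both chains is Wes.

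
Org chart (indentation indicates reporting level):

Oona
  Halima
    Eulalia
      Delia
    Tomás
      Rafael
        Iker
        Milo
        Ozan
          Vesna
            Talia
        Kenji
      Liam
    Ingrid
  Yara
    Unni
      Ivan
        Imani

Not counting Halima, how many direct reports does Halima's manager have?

Halima reports to Oona. Oona's other direct reports are Yara — 1 peer.

1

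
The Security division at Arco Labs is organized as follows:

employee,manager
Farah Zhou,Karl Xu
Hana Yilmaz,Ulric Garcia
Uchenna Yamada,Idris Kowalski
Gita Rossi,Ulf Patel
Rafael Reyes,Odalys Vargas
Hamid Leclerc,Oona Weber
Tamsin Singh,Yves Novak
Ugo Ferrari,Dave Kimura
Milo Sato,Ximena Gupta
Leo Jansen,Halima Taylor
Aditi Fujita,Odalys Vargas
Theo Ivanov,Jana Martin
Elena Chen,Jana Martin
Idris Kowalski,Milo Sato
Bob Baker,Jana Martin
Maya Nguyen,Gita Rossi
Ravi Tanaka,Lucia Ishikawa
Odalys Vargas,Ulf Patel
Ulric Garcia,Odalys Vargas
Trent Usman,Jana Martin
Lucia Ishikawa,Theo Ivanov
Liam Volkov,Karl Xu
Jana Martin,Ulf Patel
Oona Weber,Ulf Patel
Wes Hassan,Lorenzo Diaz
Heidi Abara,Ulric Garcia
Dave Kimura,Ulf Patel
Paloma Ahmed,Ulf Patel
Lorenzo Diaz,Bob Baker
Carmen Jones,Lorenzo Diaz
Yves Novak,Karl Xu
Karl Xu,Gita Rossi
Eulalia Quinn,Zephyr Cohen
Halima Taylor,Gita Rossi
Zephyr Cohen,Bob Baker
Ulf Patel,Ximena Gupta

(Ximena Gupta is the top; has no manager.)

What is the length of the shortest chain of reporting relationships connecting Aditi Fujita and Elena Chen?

4

Aditi Fujita is 2 levels below Ulf Patel, and Elena Chen is 2 levels below Ulf Patel (their lowest common manager). The shortest path runs up from Aditi Fujita to Ulf Patel and back down to Elena Chen: 2 + 2 = 4 links.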